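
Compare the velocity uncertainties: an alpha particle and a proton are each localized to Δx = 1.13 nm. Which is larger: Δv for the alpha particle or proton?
The proton has the larger minimum velocity uncertainty, by a ratio of 4.0.

For both particles, Δp_min = ℏ/(2Δx) = 4.666e-26 kg·m/s (same for both).

The velocity uncertainty is Δv = Δp/m:
- alpha particle: Δv = 4.666e-26 / 6.645e-27 = 7.023e+00 m/s = 7.023 m/s
- proton: Δv = 4.666e-26 / 1.673e-27 = 2.790e+01 m/s = 27.898 m/s

Ratio: 2.790e+01 / 7.023e+00 = 4.0

The lighter particle has larger velocity uncertainty because Δv ∝ 1/m.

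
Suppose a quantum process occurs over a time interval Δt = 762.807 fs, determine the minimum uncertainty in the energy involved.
431.441 μeV

Using the energy-time uncertainty principle:
ΔEΔt ≥ ℏ/2

The minimum uncertainty in energy is:
ΔE_min = ℏ/(2Δt)
ΔE_min = (1.055e-34 J·s) / (2 × 7.628e-13 s)
ΔE_min = 6.912e-23 J = 431.441 μeV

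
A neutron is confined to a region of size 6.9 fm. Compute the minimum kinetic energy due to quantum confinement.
108.807 keV

Using the uncertainty principle:

1. Position uncertainty: Δx ≈ 6.900e-15 m
2. Minimum momentum uncertainty: Δp = ℏ/(2Δx) = 7.642e-21 kg·m/s
3. Minimum kinetic energy:
   KE = (Δp)²/(2m) = (7.642e-21)²/(2 × 1.675e-27 kg)
   KE = 1.743e-14 J = 108.807 keV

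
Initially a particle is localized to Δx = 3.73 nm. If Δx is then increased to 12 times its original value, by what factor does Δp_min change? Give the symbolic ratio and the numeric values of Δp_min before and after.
Original Δp_min = 1.414 × 10^-26 kg·m/s; new Δp'_min = 1.178 × 10^-27 kg·m/s; ratio Δp'_min/Δp_min = 1/12.

From the uncertainty principle ΔxΔp ≥ ℏ/2, the minimum momentum uncertainty is Δp_min = ℏ/(2Δx).

Original (Δx = 3.73 nm = 3.730e-09 m):
Δp_min = (1.055e-34 J·s)/(2 × 3.730e-09 m) = 1.414e-26 kg·m/s

When Δx → 12Δx:
Δp'_min = ℏ/(2 × 12Δx) = (1/12) × ℏ/(2Δx) = (1/12) × Δp_min
Δp'_min = 1/12 × 1.414e-26 kg·m/s = 1.178e-27 kg·m/s

Since Δp_min ∝ 1/Δx, when Δx is increased to 12 times its original value, Δp_min decreases to 1/12 of its original value.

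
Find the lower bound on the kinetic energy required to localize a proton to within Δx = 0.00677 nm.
113.182 meV

Localizing a particle requires giving it sufficient momentum uncertainty:

1. From uncertainty principle: Δp ≥ ℏ/(2Δx)
   Δp_min = (1.055e-34 J·s) / (2 × 6.770e-12 m)
   Δp_min = 7.789e-24 kg·m/s

2. This momentum uncertainty corresponds to kinetic energy:
   KE ≈ (Δp)²/(2m) = (7.789e-24)²/(2 × 1.673e-27 kg)
   KE = 1.813e-20 J = 113.182 meV

Tighter localization requires more energy.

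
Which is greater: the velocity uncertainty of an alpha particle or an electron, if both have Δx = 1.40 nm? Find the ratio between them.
The electron has the larger minimum velocity uncertainty, by a ratio of 7294.3.

For both particles, Δp_min = ℏ/(2Δx) = 3.766e-26 kg·m/s (same for both).

The velocity uncertainty is Δv = Δp/m:
- alpha particle: Δv = 3.766e-26 / 6.645e-27 = 5.668e+00 m/s = 5.668 m/s
- electron: Δv = 3.766e-26 / 9.109e-31 = 4.135e+04 m/s = 41.346 km/s

Ratio: 4.135e+04 / 5.668e+00 = 7294.3

The lighter particle has larger velocity uncertainty because Δv ∝ 1/m.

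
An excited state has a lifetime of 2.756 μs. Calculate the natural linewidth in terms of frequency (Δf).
28.874 kHz

Using the energy-time uncertainty principle and E = hf:
ΔEΔt ≥ ℏ/2
hΔf·Δt ≥ ℏ/2

The minimum frequency uncertainty is:
Δf = ℏ/(2hτ) = 1/(4πτ)
Δf = 1/(4π × 2.756e-06 s)
Δf = 2.887e+04 Hz = 28.874 kHz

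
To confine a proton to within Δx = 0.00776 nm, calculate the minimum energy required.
86.145 meV

Localizing a particle requires giving it sufficient momentum uncertainty:

1. From uncertainty principle: Δp ≥ ℏ/(2Δx)
   Δp_min = (1.055e-34 J·s) / (2 × 7.760e-12 m)
   Δp_min = 6.795e-24 kg·m/s

2. This momentum uncertainty corresponds to kinetic energy:
   KE ≈ (Δp)²/(2m) = (6.795e-24)²/(2 × 1.673e-27 kg)
   KE = 1.380e-20 J = 86.145 meV

Tighter localization requires more energy.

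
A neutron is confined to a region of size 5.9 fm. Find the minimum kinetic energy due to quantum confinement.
148.817 keV

Using the uncertainty principle:

1. Position uncertainty: Δx ≈ 5.900e-15 m
2. Minimum momentum uncertainty: Δp = ℏ/(2Δx) = 8.937e-21 kg·m/s
3. Minimum kinetic energy:
   KE = (Δp)²/(2m) = (8.937e-21)²/(2 × 1.675e-27 kg)
   KE = 2.384e-14 J = 148.817 keV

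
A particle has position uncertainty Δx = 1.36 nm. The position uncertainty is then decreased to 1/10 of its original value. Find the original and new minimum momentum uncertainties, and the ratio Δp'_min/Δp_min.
Original Δp_min = 3.877 × 10^-26 kg·m/s; new Δp'_min = 3.877 × 10^-25 kg·m/s; ratio Δp'_min/Δp_min = 10.

From the uncertainty principle ΔxΔp ≥ ℏ/2, the minimum momentum uncertainty is Δp_min = ℏ/(2Δx).

Original (Δx = 1.36 nm = 1.360e-09 m):
Δp_min = (1.055e-34 J·s)/(2 × 1.360e-09 m) = 3.877e-26 kg·m/s

When Δx → (1/10)Δx:
Δp'_min = ℏ/(2 × (1/10)Δx) = 10 × ℏ/(2Δx) = 10 × Δp_min
Δp'_min = 10 × 3.877e-26 kg·m/s = 3.877e-25 kg·m/s

Since Δp_min ∝ 1/Δx, when Δx is decreased to 1/10 of its original value, Δp_min increases to 10 times its original value.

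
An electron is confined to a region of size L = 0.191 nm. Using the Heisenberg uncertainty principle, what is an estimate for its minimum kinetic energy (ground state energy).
261.094 meV

Using the uncertainty principle to estimate ground state energy:

1. The position uncertainty is approximately the confinement size:
   Δx ≈ L = 1.910e-10 m

2. From ΔxΔp ≥ ℏ/2, the minimum momentum uncertainty is:
   Δp ≈ ℏ/(2L) = 2.761e-25 kg·m/s

3. The kinetic energy is approximately:
   KE ≈ (Δp)²/(2m) = (2.761e-25)²/(2 × 9.109e-31 kg)
   KE ≈ 4.183e-20 J = 261.094 meV

This is an order-of-magnitude estimate of the ground state energy.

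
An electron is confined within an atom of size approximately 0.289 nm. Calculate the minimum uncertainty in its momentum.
1.825 × 10^-25 kg·m/s

Using the Heisenberg uncertainty principle:
ΔxΔp ≥ ℏ/2

With Δx ≈ L = 2.890e-10 m (the confinement size):
Δp_min = ℏ/(2Δx)
Δp_min = (1.055e-34 J·s) / (2 × 2.890e-10 m)
Δp_min = 1.825e-25 kg·m/s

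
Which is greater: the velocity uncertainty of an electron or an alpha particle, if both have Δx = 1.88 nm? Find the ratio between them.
The electron has the larger minimum velocity uncertainty, by a ratio of 7294.3.

For both particles, Δp_min = ℏ/(2Δx) = 2.805e-26 kg·m/s (same for both).

The velocity uncertainty is Δv = Δp/m:
- electron: Δv = 2.805e-26 / 9.109e-31 = 3.079e+04 m/s = 30.789 km/s
- alpha particle: Δv = 2.805e-26 / 6.645e-27 = 4.221e+00 m/s = 4.221 m/s

Ratio: 3.079e+04 / 4.221e+00 = 7294.3

The lighter particle has larger velocity uncertainty because Δv ∝ 1/m.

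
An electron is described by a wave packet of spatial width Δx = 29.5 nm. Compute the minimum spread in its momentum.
1.787 × 10^-27 kg·m/s

For a wave packet, the spatial width Δx and momentum spread Δp are related by the uncertainty principle:
ΔxΔp ≥ ℏ/2

The minimum momentum spread is:
Δp_min = ℏ/(2Δx)
Δp_min = (1.055e-34 J·s) / (2 × 2.950e-08 m)
Δp_min = 1.787e-27 kg·m/s

A wave packet cannot have both a well-defined position and well-defined momentum.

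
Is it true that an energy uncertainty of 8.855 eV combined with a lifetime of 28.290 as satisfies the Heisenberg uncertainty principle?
No, it violates the uncertainty relation.

Calculate the product ΔEΔt:
ΔE = 8.855 eV = 1.419e-18 J
ΔEΔt = (1.419e-18 J) × (2.829e-17 s)
ΔEΔt = 4.014e-35 J·s

Compare to the minimum allowed value ℏ/2:
ℏ/2 = 5.273e-35 J·s

Since ΔEΔt = 4.014e-35 J·s < 5.273e-35 J·s = ℏ/2,
this violates the uncertainty relation.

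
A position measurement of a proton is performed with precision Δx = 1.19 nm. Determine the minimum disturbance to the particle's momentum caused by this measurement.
4.431 × 10^-26 kg·m/s

The uncertainty principle implies that measuring position disturbs momentum:
ΔxΔp ≥ ℏ/2

When we measure position with precision Δx, we necessarily introduce a momentum uncertainty:
Δp ≥ ℏ/(2Δx)
Δp_min = (1.055e-34 J·s) / (2 × 1.190e-09 m)
Δp_min = 4.431e-26 kg·m/s

The more precisely we measure position, the greater the momentum disturbance.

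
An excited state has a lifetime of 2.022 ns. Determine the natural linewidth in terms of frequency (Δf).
39.356 MHz

Using the energy-time uncertainty principle and E = hf:
ΔEΔt ≥ ℏ/2
hΔf·Δt ≥ ℏ/2

The minimum frequency uncertainty is:
Δf = ℏ/(2hτ) = 1/(4πτ)
Δf = 1/(4π × 2.022e-09 s)
Δf = 3.936e+07 Hz = 39.356 MHz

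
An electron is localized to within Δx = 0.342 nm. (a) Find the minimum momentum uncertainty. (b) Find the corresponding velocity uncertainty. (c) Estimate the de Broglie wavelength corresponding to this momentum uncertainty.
(a) Δp_min = 1.542 × 10^-25 kg·m/s
(b) Δv_min = 169.251 km/s
(c) λ_dB = 4.298 nm

Step-by-step:

(a) From the uncertainty principle:
Δp_min = ℏ/(2Δx) = (1.055e-34 J·s)/(2 × 3.420e-10 m) = 1.542e-25 kg·m/s

(b) The velocity uncertainty:
Δv = Δp/m = (1.542e-25 kg·m/s)/(9.109e-31 kg) = 1.693e+05 m/s = 169.251 km/s

(c) The de Broglie wavelength for this momentum:
λ = h/p = (6.626e-34 J·s)/(1.542e-25 kg·m/s) = 4.298e-09 m = 4.298 nm

Note: The de Broglie wavelength is comparable to the localization size, as expected from wave-particle duality.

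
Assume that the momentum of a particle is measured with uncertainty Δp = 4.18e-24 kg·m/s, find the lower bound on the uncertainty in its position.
12.614 pm

Using the Heisenberg uncertainty principle:
ΔxΔp ≥ ℏ/2

The minimum uncertainty in position is:
Δx_min = ℏ/(2Δp)
Δx_min = (1.055e-34 J·s) / (2 × 4.180e-24 kg·m/s)
Δx_min = 1.261e-11 m = 12.614 pm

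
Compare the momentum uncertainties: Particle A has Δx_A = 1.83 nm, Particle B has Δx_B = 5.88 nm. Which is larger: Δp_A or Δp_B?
Particle A has the larger minimum momentum uncertainty, by a factor of 3.21.

For each particle, the minimum momentum uncertainty is Δp_min = ℏ/(2Δx):

Particle A: Δp_A = ℏ/(2×1.830e-09 m) = 2.881e-26 kg·m/s
Particle B: Δp_B = ℏ/(2×5.880e-09 m) = 8.967e-27 kg·m/s

Ratio: Δp_A/Δp_B = 3.21

Since Δp_min ∝ 1/Δx, the particle with smaller position uncertainty (A) has larger momentum uncertainty.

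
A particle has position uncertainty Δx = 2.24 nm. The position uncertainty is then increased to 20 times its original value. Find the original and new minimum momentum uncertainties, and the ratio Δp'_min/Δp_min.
Original Δp_min = 2.354 × 10^-26 kg·m/s; new Δp'_min = 1.177 × 10^-27 kg·m/s; ratio Δp'_min/Δp_min = 1/20.

From the uncertainty principle ΔxΔp ≥ ℏ/2, the minimum momentum uncertainty is Δp_min = ℏ/(2Δx).

Original (Δx = 2.24 nm = 2.240e-09 m):
Δp_min = (1.055e-34 J·s)/(2 × 2.240e-09 m) = 2.354e-26 kg·m/s

When Δx → 20Δx:
Δp'_min = ℏ/(2 × 20Δx) = (1/20) × ℏ/(2Δx) = (1/20) × Δp_min
Δp'_min = 1/20 × 2.354e-26 kg·m/s = 1.177e-27 kg·m/s

Since Δp_min ∝ 1/Δx, when Δx is increased to 20 times its original value, Δp_min decreases to 1/20 of its original value.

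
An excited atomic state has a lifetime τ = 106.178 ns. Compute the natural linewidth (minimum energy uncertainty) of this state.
3.100 neV

Using the energy-time uncertainty principle:
ΔEΔt ≥ ℏ/2

The lifetime τ represents the time uncertainty Δt.
The natural linewidth (minimum energy uncertainty) is:

ΔE = ℏ/(2τ)
ΔE = (1.055e-34 J·s) / (2 × 1.062e-07 s)
ΔE = 4.966e-28 J = 3.100 neV

This natural linewidth limits the precision of spectroscopic measurements.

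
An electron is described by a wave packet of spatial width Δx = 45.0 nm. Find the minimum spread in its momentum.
1.172 × 10^-27 kg·m/s

For a wave packet, the spatial width Δx and momentum spread Δp are related by the uncertainty principle:
ΔxΔp ≥ ℏ/2

The minimum momentum spread is:
Δp_min = ℏ/(2Δx)
Δp_min = (1.055e-34 J·s) / (2 × 4.500e-08 m)
Δp_min = 1.172e-27 kg·m/s

A wave packet cannot have both a well-defined position and well-defined momentum.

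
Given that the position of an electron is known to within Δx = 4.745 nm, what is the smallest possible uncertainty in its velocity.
12.199 km/s

Using the Heisenberg uncertainty principle and Δp = mΔv:
ΔxΔp ≥ ℏ/2
Δx(mΔv) ≥ ℏ/2

The minimum uncertainty in velocity is:
Δv_min = ℏ/(2mΔx)
Δv_min = (1.055e-34 J·s) / (2 × 9.109e-31 kg × 4.745e-09 m)
Δv_min = 1.220e+04 m/s = 12.199 km/s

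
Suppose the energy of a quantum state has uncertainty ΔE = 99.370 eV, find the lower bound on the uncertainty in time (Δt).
3.312 as

Using the energy-time uncertainty principle:
ΔEΔt ≥ ℏ/2

The minimum uncertainty in time is:
Δt_min = ℏ/(2ΔE)
Δt_min = (1.055e-34 J·s) / (2 × 1.592e-17 J)
Δt_min = 3.312e-18 s = 3.312 as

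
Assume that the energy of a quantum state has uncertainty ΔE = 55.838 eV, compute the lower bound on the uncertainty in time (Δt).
5.894 as

Using the energy-time uncertainty principle:
ΔEΔt ≥ ℏ/2

The minimum uncertainty in time is:
Δt_min = ℏ/(2ΔE)
Δt_min = (1.055e-34 J·s) / (2 × 8.946e-18 J)
Δt_min = 5.894e-18 s = 5.894 as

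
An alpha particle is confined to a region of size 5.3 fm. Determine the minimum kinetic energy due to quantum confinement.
46.487 keV

Using the uncertainty principle:

1. Position uncertainty: Δx ≈ 5.300e-15 m
2. Minimum momentum uncertainty: Δp = ℏ/(2Δx) = 9.949e-21 kg·m/s
3. Minimum kinetic energy:
   KE = (Δp)²/(2m) = (9.949e-21)²/(2 × 6.645e-27 kg)
   KE = 7.448e-15 J = 46.487 keV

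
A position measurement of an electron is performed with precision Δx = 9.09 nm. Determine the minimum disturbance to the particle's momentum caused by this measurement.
5.801 × 10^-27 kg·m/s

The uncertainty principle implies that measuring position disturbs momentum:
ΔxΔp ≥ ℏ/2

When we measure position with precision Δx, we necessarily introduce a momentum uncertainty:
Δp ≥ ℏ/(2Δx)
Δp_min = (1.055e-34 J·s) / (2 × 9.090e-09 m)
Δp_min = 5.801e-27 kg·m/s

The more precisely we measure position, the greater the momentum disturbance.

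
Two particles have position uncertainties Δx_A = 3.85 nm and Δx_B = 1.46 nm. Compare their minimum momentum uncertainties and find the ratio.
Particle B has the larger minimum momentum uncertainty, by a factor of 2.64.

For each particle, the minimum momentum uncertainty is Δp_min = ℏ/(2Δx):

Particle A: Δp_A = ℏ/(2×3.850e-09 m) = 1.370e-26 kg·m/s
Particle B: Δp_B = ℏ/(2×1.460e-09 m) = 3.612e-26 kg·m/s

Ratio: Δp_B/Δp_A = 2.64

Since Δp_min ∝ 1/Δx, the particle with smaller position uncertainty (B) has larger momentum uncertainty.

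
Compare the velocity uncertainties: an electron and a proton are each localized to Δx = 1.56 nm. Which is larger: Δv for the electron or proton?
The electron has the larger minimum velocity uncertainty, by a ratio of 1836.2.

For both particles, Δp_min = ℏ/(2Δx) = 3.380e-26 kg·m/s (same for both).

The velocity uncertainty is Δv = Δp/m:
- electron: Δv = 3.380e-26 / 9.109e-31 = 3.711e+04 m/s = 37.105 km/s
- proton: Δv = 3.380e-26 / 1.673e-27 = 2.021e+01 m/s = 20.208 m/s

Ratio: 3.711e+04 / 2.021e+01 = 1836.2

The lighter particle has larger velocity uncertainty because Δv ∝ 1/m.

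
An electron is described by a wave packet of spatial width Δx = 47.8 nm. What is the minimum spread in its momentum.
1.103 × 10^-27 kg·m/s

For a wave packet, the spatial width Δx and momentum spread Δp are related by the uncertainty principle:
ΔxΔp ≥ ℏ/2

The minimum momentum spread is:
Δp_min = ℏ/(2Δx)
Δp_min = (1.055e-34 J·s) / (2 × 4.780e-08 m)
Δp_min = 1.103e-27 kg·m/s

A wave packet cannot have both a well-defined position and well-defined momentum.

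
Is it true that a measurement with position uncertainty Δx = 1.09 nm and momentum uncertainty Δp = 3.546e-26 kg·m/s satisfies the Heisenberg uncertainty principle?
No, it violates the uncertainty principle (impossible measurement).

Calculate the product ΔxΔp:
ΔxΔp = (1.090e-09 m) × (3.546e-26 kg·m/s)
ΔxΔp = 3.865e-35 J·s

Compare to the minimum allowed value ℏ/2:
ℏ/2 = 5.273e-35 J·s

Since ΔxΔp = 3.865e-35 J·s < 5.273e-35 J·s = ℏ/2,
the measurement violates the uncertainty principle.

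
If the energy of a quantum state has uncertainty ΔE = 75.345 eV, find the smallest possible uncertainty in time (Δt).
4.368 as

Using the energy-time uncertainty principle:
ΔEΔt ≥ ℏ/2

The minimum uncertainty in time is:
Δt_min = ℏ/(2ΔE)
Δt_min = (1.055e-34 J·s) / (2 × 1.207e-17 J)
Δt_min = 4.368e-18 s = 4.368 as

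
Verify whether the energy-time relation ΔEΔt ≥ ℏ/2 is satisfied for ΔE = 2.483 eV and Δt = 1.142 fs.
Yes, it satisfies the uncertainty relation.

Calculate the product ΔEΔt:
ΔE = 2.483 eV = 3.978e-19 J
ΔEΔt = (3.978e-19 J) × (1.142e-15 s)
ΔEΔt = 4.543e-34 J·s

Compare to the minimum allowed value ℏ/2:
ℏ/2 = 5.273e-35 J·s

Since ΔEΔt = 4.543e-34 J·s ≥ 5.273e-35 J·s = ℏ/2,
this satisfies the uncertainty relation.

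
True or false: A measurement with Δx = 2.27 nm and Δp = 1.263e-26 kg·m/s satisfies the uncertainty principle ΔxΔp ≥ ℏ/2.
No, it violates the uncertainty principle (impossible measurement).

Calculate the product ΔxΔp:
ΔxΔp = (2.270e-09 m) × (1.263e-26 kg·m/s)
ΔxΔp = 2.867e-35 J·s

Compare to the minimum allowed value ℏ/2:
ℏ/2 = 5.273e-35 J·s

Since ΔxΔp = 2.867e-35 J·s < 5.273e-35 J·s = ℏ/2,
the measurement violates the uncertainty principle.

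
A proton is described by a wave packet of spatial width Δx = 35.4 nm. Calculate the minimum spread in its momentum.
1.490 × 10^-27 kg·m/s

For a wave packet, the spatial width Δx and momentum spread Δp are related by the uncertainty principle:
ΔxΔp ≥ ℏ/2

The minimum momentum spread is:
Δp_min = ℏ/(2Δx)
Δp_min = (1.055e-34 J·s) / (2 × 3.540e-08 m)
Δp_min = 1.490e-27 kg·m/s

A wave packet cannot have both a well-defined position and well-defined momentum.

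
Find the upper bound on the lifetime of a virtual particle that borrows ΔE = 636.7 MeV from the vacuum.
5.169 × 10^-25 s

Using the energy-time uncertainty principle:
ΔEΔt ≥ ℏ/2

For a virtual particle borrowing energy ΔE, the maximum lifetime is:
Δt_max = ℏ/(2ΔE)

Converting energy:
ΔE = 636.7 MeV = 1.020e-10 J

Δt_max = (1.055e-34 J·s) / (2 × 1.020e-10 J)
Δt_max = 5.169e-25 s = 5.169 × 10^-25 s

Virtual particles with higher borrowed energy exist for shorter times.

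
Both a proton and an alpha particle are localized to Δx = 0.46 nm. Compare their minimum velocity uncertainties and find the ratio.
The proton has the larger minimum velocity uncertainty, by a ratio of 4.0.

For both particles, Δp_min = ℏ/(2Δx) = 1.146e-25 kg·m/s (same for both).

The velocity uncertainty is Δv = Δp/m:
- proton: Δv = 1.146e-25 / 1.673e-27 = 6.853e+01 m/s = 68.532 m/s
- alpha particle: Δv = 1.146e-25 / 6.645e-27 = 1.725e+01 m/s = 17.251 m/s

Ratio: 6.853e+01 / 1.725e+01 = 4.0

The lighter particle has larger velocity uncertainty because Δv ∝ 1/m.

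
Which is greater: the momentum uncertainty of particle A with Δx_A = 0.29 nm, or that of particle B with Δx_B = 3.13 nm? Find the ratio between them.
Particle A has the larger minimum momentum uncertainty, by a factor of 10.79.

For each particle, the minimum momentum uncertainty is Δp_min = ℏ/(2Δx):

Particle A: Δp_A = ℏ/(2×2.900e-10 m) = 1.818e-25 kg·m/s
Particle B: Δp_B = ℏ/(2×3.130e-09 m) = 1.685e-26 kg·m/s

Ratio: Δp_A/Δp_B = 10.79

Since Δp_min ∝ 1/Δx, the particle with smaller position uncertainty (A) has larger momentum uncertainty.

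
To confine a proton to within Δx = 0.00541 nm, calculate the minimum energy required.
177.239 meV

Localizing a particle requires giving it sufficient momentum uncertainty:

1. From uncertainty principle: Δp ≥ ℏ/(2Δx)
   Δp_min = (1.055e-34 J·s) / (2 × 5.410e-12 m)
   Δp_min = 9.747e-24 kg·m/s

2. This momentum uncertainty corresponds to kinetic energy:
   KE ≈ (Δp)²/(2m) = (9.747e-24)²/(2 × 1.673e-27 kg)
   KE = 2.840e-20 J = 177.239 meV

Tighter localization requires more energy.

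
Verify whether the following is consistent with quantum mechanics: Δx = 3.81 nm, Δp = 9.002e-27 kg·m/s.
No, it violates the uncertainty principle (impossible measurement).

Calculate the product ΔxΔp:
ΔxΔp = (3.810e-09 m) × (9.002e-27 kg·m/s)
ΔxΔp = 3.430e-35 J·s

Compare to the minimum allowed value ℏ/2:
ℏ/2 = 5.273e-35 J·s

Since ΔxΔp = 3.430e-35 J·s < 5.273e-35 J·s = ℏ/2,
the measurement violates the uncertainty principle.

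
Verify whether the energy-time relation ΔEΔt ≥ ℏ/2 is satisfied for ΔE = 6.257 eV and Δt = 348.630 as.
Yes, it satisfies the uncertainty relation.

Calculate the product ΔEΔt:
ΔE = 6.257 eV = 1.002e-18 J
ΔEΔt = (1.002e-18 J) × (3.486e-16 s)
ΔEΔt = 3.495e-34 J·s

Compare to the minimum allowed value ℏ/2:
ℏ/2 = 5.273e-35 J·s

Since ΔEΔt = 3.495e-34 J·s ≥ 5.273e-35 J·s = ℏ/2,
this satisfies the uncertainty relation.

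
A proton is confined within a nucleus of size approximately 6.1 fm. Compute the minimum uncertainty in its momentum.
8.644 × 10^-21 kg·m/s

Using the Heisenberg uncertainty principle:
ΔxΔp ≥ ℏ/2

With Δx ≈ L = 6.100e-15 m (the confinement size):
Δp_min = ℏ/(2Δx)
Δp_min = (1.055e-34 J·s) / (2 × 6.100e-15 m)
Δp_min = 8.644e-21 kg·m/s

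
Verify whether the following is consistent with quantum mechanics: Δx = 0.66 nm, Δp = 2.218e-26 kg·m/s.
No, it violates the uncertainty principle (impossible measurement).

Calculate the product ΔxΔp:
ΔxΔp = (6.600e-10 m) × (2.218e-26 kg·m/s)
ΔxΔp = 1.464e-35 J·s

Compare to the minimum allowed value ℏ/2:
ℏ/2 = 5.273e-35 J·s

Since ΔxΔp = 1.464e-35 J·s < 5.273e-35 J·s = ℏ/2,
the measurement violates the uncertainty principle.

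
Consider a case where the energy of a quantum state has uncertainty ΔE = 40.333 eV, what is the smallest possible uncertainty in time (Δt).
8.160 as

Using the energy-time uncertainty principle:
ΔEΔt ≥ ℏ/2

The minimum uncertainty in time is:
Δt_min = ℏ/(2ΔE)
Δt_min = (1.055e-34 J·s) / (2 × 6.462e-18 J)
Δt_min = 8.160e-18 s = 8.160 as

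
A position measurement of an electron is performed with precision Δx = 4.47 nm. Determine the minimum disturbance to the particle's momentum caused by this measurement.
1.180 × 10^-26 kg·m/s

The uncertainty principle implies that measuring position disturbs momentum:
ΔxΔp ≥ ℏ/2

When we measure position with precision Δx, we necessarily introduce a momentum uncertainty:
Δp ≥ ℏ/(2Δx)
Δp_min = (1.055e-34 J·s) / (2 × 4.470e-09 m)
Δp_min = 1.180e-26 kg·m/s

The more precisely we measure position, the greater the momentum disturbance.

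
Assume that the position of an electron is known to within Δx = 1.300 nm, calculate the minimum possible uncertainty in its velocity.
44.526 km/s

Using the Heisenberg uncertainty principle and Δp = mΔv:
ΔxΔp ≥ ℏ/2
Δx(mΔv) ≥ ℏ/2

The minimum uncertainty in velocity is:
Δv_min = ℏ/(2mΔx)
Δv_min = (1.055e-34 J·s) / (2 × 9.109e-31 kg × 1.300e-09 m)
Δv_min = 4.453e+04 m/s = 44.526 km/s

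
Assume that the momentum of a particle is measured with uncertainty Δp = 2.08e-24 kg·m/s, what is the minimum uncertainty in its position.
25.350 pm

Using the Heisenberg uncertainty principle:
ΔxΔp ≥ ℏ/2

The minimum uncertainty in position is:
Δx_min = ℏ/(2Δp)
Δx_min = (1.055e-34 J·s) / (2 × 2.080e-24 kg·m/s)
Δx_min = 2.535e-11 m = 25.350 pm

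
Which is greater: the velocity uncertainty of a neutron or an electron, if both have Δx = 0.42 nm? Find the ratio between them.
The electron has the larger minimum velocity uncertainty, by a ratio of 1838.7.

For both particles, Δp_min = ℏ/(2Δx) = 1.255e-25 kg·m/s (same for both).

The velocity uncertainty is Δv = Δp/m:
- neutron: Δv = 1.255e-25 / 1.675e-27 = 7.496e+01 m/s = 74.955 m/s
- electron: Δv = 1.255e-25 / 9.109e-31 = 1.378e+05 m/s = 137.819 km/s

Ratio: 1.378e+05 / 7.496e+01 = 1838.7

The lighter particle has larger velocity uncertainty because Δv ∝ 1/m.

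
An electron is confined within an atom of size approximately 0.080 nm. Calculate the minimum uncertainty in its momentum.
6.591 × 10^-25 kg·m/s

Using the Heisenberg uncertainty principle:
ΔxΔp ≥ ℏ/2

With Δx ≈ L = 8.000e-11 m (the confinement size):
Δp_min = ℏ/(2Δx)
Δp_min = (1.055e-34 J·s) / (2 × 8.000e-11 m)
Δp_min = 6.591e-25 kg·m/s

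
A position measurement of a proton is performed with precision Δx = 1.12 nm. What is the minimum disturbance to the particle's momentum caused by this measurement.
4.708 × 10^-26 kg·m/s

The uncertainty principle implies that measuring position disturbs momentum:
ΔxΔp ≥ ℏ/2

When we measure position with precision Δx, we necessarily introduce a momentum uncertainty:
Δp ≥ ℏ/(2Δx)
Δp_min = (1.055e-34 J·s) / (2 × 1.120e-09 m)
Δp_min = 4.708e-26 kg·m/s

The more precisely we measure position, the greater the momentum disturbance.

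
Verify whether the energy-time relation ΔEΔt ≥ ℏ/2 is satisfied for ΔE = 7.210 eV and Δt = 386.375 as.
Yes, it satisfies the uncertainty relation.

Calculate the product ΔEΔt:
ΔE = 7.210 eV = 1.155e-18 J
ΔEΔt = (1.155e-18 J) × (3.864e-16 s)
ΔEΔt = 4.463e-34 J·s

Compare to the minimum allowed value ℏ/2:
ℏ/2 = 5.273e-35 J·s

Since ΔEΔt = 4.463e-34 J·s ≥ 5.273e-35 J·s = ℏ/2,
this satisfies the uncertainty relation.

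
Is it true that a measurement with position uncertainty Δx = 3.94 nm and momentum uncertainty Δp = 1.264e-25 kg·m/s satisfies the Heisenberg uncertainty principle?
Yes, it satisfies the uncertainty principle.

Calculate the product ΔxΔp:
ΔxΔp = (3.940e-09 m) × (1.264e-25 kg·m/s)
ΔxΔp = 4.980e-34 J·s

Compare to the minimum allowed value ℏ/2:
ℏ/2 = 5.273e-35 J·s

Since ΔxΔp = 4.980e-34 J·s ≥ 5.273e-35 J·s = ℏ/2,
the measurement satisfies the uncertainty principle.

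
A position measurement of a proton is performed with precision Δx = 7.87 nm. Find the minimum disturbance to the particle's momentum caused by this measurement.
6.700 × 10^-27 kg·m/s

The uncertainty principle implies that measuring position disturbs momentum:
ΔxΔp ≥ ℏ/2

When we measure position with precision Δx, we necessarily introduce a momentum uncertainty:
Δp ≥ ℏ/(2Δx)
Δp_min = (1.055e-34 J·s) / (2 × 7.870e-09 m)
Δp_min = 6.700e-27 kg·m/s

The more precisely we measure position, the greater the momentum disturbance.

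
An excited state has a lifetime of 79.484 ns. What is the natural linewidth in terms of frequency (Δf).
1.001 MHz

Using the energy-time uncertainty principle and E = hf:
ΔEΔt ≥ ℏ/2
hΔf·Δt ≥ ℏ/2

The minimum frequency uncertainty is:
Δf = ℏ/(2hτ) = 1/(4πτ)
Δf = 1/(4π × 7.948e-08 s)
Δf = 1.001e+06 Hz = 1.001 MHz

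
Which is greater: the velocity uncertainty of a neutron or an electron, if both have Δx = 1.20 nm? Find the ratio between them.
The electron has the larger minimum velocity uncertainty, by a ratio of 1838.7.

For both particles, Δp_min = ℏ/(2Δx) = 4.394e-26 kg·m/s (same for both).

The velocity uncertainty is Δv = Δp/m:
- neutron: Δv = 4.394e-26 / 1.675e-27 = 2.623e+01 m/s = 26.234 m/s
- electron: Δv = 4.394e-26 / 9.109e-31 = 4.824e+04 m/s = 48.237 km/s

Ratio: 4.824e+04 / 2.623e+01 = 1838.7

The lighter particle has larger velocity uncertainty because Δv ∝ 1/m.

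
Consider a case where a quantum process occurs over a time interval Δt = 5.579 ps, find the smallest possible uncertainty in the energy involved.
58.990 μeV

Using the energy-time uncertainty principle:
ΔEΔt ≥ ℏ/2

The minimum uncertainty in energy is:
ΔE_min = ℏ/(2Δt)
ΔE_min = (1.055e-34 J·s) / (2 × 5.579e-12 s)
ΔE_min = 9.451e-24 J = 58.990 μeV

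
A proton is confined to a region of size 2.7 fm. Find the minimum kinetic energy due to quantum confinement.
711.585 keV

Using the uncertainty principle:

1. Position uncertainty: Δx ≈ 2.700e-15 m
2. Minimum momentum uncertainty: Δp = ℏ/(2Δx) = 1.953e-20 kg·m/s
3. Minimum kinetic energy:
   KE = (Δp)²/(2m) = (1.953e-20)²/(2 × 1.673e-27 kg)
   KE = 1.140e-13 J = 711.585 keV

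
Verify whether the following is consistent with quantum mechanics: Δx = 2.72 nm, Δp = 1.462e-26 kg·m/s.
No, it violates the uncertainty principle (impossible measurement).

Calculate the product ΔxΔp:
ΔxΔp = (2.720e-09 m) × (1.462e-26 kg·m/s)
ΔxΔp = 3.977e-35 J·s

Compare to the minimum allowed value ℏ/2:
ℏ/2 = 5.273e-35 J·s

Since ΔxΔp = 3.977e-35 J·s < 5.273e-35 J·s = ℏ/2,
the measurement violates the uncertainty principle.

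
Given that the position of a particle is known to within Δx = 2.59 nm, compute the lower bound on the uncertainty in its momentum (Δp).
2.036 × 10^-26 kg·m/s

Using the Heisenberg uncertainty principle:
ΔxΔp ≥ ℏ/2

The minimum uncertainty in momentum is:
Δp_min = ℏ/(2Δx)
Δp_min = (1.055e-34 J·s) / (2 × 2.590e-09 m)
Δp_min = 2.036e-26 kg·m/s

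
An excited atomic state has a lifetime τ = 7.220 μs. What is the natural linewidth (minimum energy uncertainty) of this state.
45.583 peV

Using the energy-time uncertainty principle:
ΔEΔt ≥ ℏ/2

The lifetime τ represents the time uncertainty Δt.
The natural linewidth (minimum energy uncertainty) is:

ΔE = ℏ/(2τ)
ΔE = (1.055e-34 J·s) / (2 × 7.220e-06 s)
ΔE = 7.303e-30 J = 45.583 peV

This natural linewidth limits the precision of spectroscopic measurements.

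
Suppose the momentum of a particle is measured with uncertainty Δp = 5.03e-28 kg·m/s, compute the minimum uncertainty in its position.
104.828 nm

Using the Heisenberg uncertainty principle:
ΔxΔp ≥ ℏ/2

The minimum uncertainty in position is:
Δx_min = ℏ/(2Δp)
Δx_min = (1.055e-34 J·s) / (2 × 5.030e-28 kg·m/s)
Δx_min = 1.048e-07 m = 104.828 nm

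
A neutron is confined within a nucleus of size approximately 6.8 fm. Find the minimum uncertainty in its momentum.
7.754 × 10^-21 kg·m/s

Using the Heisenberg uncertainty principle:
ΔxΔp ≥ ℏ/2

With Δx ≈ L = 6.800e-15 m (the confinement size):
Δp_min = ℏ/(2Δx)
Δp_min = (1.055e-34 J·s) / (2 × 6.800e-15 m)
Δp_min = 7.754e-21 kg·m/s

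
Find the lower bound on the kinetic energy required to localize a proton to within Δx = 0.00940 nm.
58.708 meV

Localizing a particle requires giving it sufficient momentum uncertainty:

1. From uncertainty principle: Δp ≥ ℏ/(2Δx)
   Δp_min = (1.055e-34 J·s) / (2 × 9.400e-12 m)
   Δp_min = 5.609e-24 kg·m/s

2. This momentum uncertainty corresponds to kinetic energy:
   KE ≈ (Δp)²/(2m) = (5.609e-24)²/(2 × 1.673e-27 kg)
   KE = 9.406e-21 J = 58.708 meV

Tighter localization requires more energy.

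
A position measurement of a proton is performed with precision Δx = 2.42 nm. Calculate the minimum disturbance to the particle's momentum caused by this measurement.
2.179 × 10^-26 kg·m/s

The uncertainty principle implies that measuring position disturbs momentum:
ΔxΔp ≥ ℏ/2

When we measure position with precision Δx, we necessarily introduce a momentum uncertainty:
Δp ≥ ℏ/(2Δx)
Δp_min = (1.055e-34 J·s) / (2 × 2.420e-09 m)
Δp_min = 2.179e-26 kg·m/s

The more precisely we measure position, the greater the momentum disturbance.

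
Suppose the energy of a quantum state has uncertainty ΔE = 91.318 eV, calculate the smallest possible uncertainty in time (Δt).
3.604 as

Using the energy-time uncertainty principle:
ΔEΔt ≥ ℏ/2

The minimum uncertainty in time is:
Δt_min = ℏ/(2ΔE)
Δt_min = (1.055e-34 J·s) / (2 × 1.463e-17 J)
Δt_min = 3.604e-18 s = 3.604 as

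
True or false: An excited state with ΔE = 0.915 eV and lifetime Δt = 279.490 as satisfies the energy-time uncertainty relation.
No, it violates the uncertainty relation.

Calculate the product ΔEΔt:
ΔE = 0.915 eV = 1.466e-19 J
ΔEΔt = (1.466e-19 J) × (2.795e-16 s)
ΔEΔt = 4.097e-35 J·s

Compare to the minimum allowed value ℏ/2:
ℏ/2 = 5.273e-35 J·s

Since ΔEΔt = 4.097e-35 J·s < 5.273e-35 J·s = ℏ/2,
this violates the uncertainty relation.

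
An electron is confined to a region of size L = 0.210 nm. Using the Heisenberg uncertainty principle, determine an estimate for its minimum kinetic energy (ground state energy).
215.985 meV

Using the uncertainty principle to estimate ground state energy:

1. The position uncertainty is approximately the confinement size:
   Δx ≈ L = 2.100e-10 m

2. From ΔxΔp ≥ ℏ/2, the minimum momentum uncertainty is:
   Δp ≈ ℏ/(2L) = 2.511e-25 kg·m/s

3. The kinetic energy is approximately:
   KE ≈ (Δp)²/(2m) = (2.511e-25)²/(2 × 9.109e-31 kg)
   KE ≈ 3.460e-20 J = 215.985 meV

This is an order-of-magnitude estimate of the ground state energy.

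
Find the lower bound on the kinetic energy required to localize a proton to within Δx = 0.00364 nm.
391.518 meV

Localizing a particle requires giving it sufficient momentum uncertainty:

1. From uncertainty principle: Δp ≥ ℏ/(2Δx)
   Δp_min = (1.055e-34 J·s) / (2 × 3.640e-12 m)
   Δp_min = 1.449e-23 kg·m/s

2. This momentum uncertainty corresponds to kinetic energy:
   KE ≈ (Δp)²/(2m) = (1.449e-23)²/(2 × 1.673e-27 kg)
   KE = 6.273e-20 J = 391.518 meV

Tighter localization requires more energy.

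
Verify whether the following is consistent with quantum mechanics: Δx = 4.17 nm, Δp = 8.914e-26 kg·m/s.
Yes, it satisfies the uncertainty principle.

Calculate the product ΔxΔp:
ΔxΔp = (4.170e-09 m) × (8.914e-26 kg·m/s)
ΔxΔp = 3.717e-34 J·s

Compare to the minimum allowed value ℏ/2:
ℏ/2 = 5.273e-35 J·s

Since ΔxΔp = 3.717e-34 J·s ≥ 5.273e-35 J·s = ℏ/2,
the measurement satisfies the uncertainty principle.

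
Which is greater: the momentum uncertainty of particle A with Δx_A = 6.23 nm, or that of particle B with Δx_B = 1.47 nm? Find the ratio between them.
Particle B has the larger minimum momentum uncertainty, by a factor of 4.24.

For each particle, the minimum momentum uncertainty is Δp_min = ℏ/(2Δx):

Particle A: Δp_A = ℏ/(2×6.230e-09 m) = 8.464e-27 kg·m/s
Particle B: Δp_B = ℏ/(2×1.470e-09 m) = 3.587e-26 kg·m/s

Ratio: Δp_B/Δp_A = 4.24

Since Δp_min ∝ 1/Δx, the particle with smaller position uncertainty (B) has larger momentum uncertainty.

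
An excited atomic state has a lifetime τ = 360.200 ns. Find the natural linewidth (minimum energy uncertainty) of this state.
913.676 peV

Using the energy-time uncertainty principle:
ΔEΔt ≥ ℏ/2

The lifetime τ represents the time uncertainty Δt.
The natural linewidth (minimum energy uncertainty) is:

ΔE = ℏ/(2τ)
ΔE = (1.055e-34 J·s) / (2 × 3.602e-07 s)
ΔE = 1.464e-28 J = 913.676 peV

This natural linewidth limits the precision of spectroscopic measurements.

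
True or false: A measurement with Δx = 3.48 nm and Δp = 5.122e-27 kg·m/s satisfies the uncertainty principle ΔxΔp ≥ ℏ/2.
No, it violates the uncertainty principle (impossible measurement).

Calculate the product ΔxΔp:
ΔxΔp = (3.480e-09 m) × (5.122e-27 kg·m/s)
ΔxΔp = 1.782e-35 J·s

Compare to the minimum allowed value ℏ/2:
ℏ/2 = 5.273e-35 J·s

Since ΔxΔp = 1.782e-35 J·s < 5.273e-35 J·s = ℏ/2,
the measurement violates the uncertainty principle.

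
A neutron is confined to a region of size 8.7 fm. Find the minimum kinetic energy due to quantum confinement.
68.441 keV

Using the uncertainty principle:

1. Position uncertainty: Δx ≈ 8.700e-15 m
2. Minimum momentum uncertainty: Δp = ℏ/(2Δx) = 6.061e-21 kg·m/s
3. Minimum kinetic energy:
   KE = (Δp)²/(2m) = (6.061e-21)²/(2 × 1.675e-27 kg)
   KE = 1.097e-14 J = 68.441 keV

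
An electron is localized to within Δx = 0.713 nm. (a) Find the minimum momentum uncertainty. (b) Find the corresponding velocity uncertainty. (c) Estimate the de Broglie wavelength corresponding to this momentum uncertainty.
(a) Δp_min = 7.395 × 10^-26 kg·m/s
(b) Δv_min = 81.183 km/s
(c) λ_dB = 8.960 nm

Step-by-step:

(a) From the uncertainty principle:
Δp_min = ℏ/(2Δx) = (1.055e-34 J·s)/(2 × 7.130e-10 m) = 7.395e-26 kg·m/s

(b) The velocity uncertainty:
Δv = Δp/m = (7.395e-26 kg·m/s)/(9.109e-31 kg) = 8.118e+04 m/s = 81.183 km/s

(c) The de Broglie wavelength for this momentum:
λ = h/p = (6.626e-34 J·s)/(7.395e-26 kg·m/s) = 8.960e-09 m = 8.960 nm

Note: The de Broglie wavelength is comparable to the localization size, as expected from wave-particle duality.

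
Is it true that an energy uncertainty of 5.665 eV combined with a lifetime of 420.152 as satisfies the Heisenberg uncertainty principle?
Yes, it satisfies the uncertainty relation.

Calculate the product ΔEΔt:
ΔE = 5.665 eV = 9.076e-19 J
ΔEΔt = (9.076e-19 J) × (4.202e-16 s)
ΔEΔt = 3.813e-34 J·s

Compare to the minimum allowed value ℏ/2:
ℏ/2 = 5.273e-35 J·s

Since ΔEΔt = 3.813e-34 J·s ≥ 5.273e-35 J·s = ℏ/2,
this satisfies the uncertainty relation.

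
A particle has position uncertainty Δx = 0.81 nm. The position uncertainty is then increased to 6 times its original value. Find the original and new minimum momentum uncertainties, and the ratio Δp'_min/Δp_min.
Original Δp_min = 6.510 × 10^-26 kg·m/s; new Δp'_min = 1.085 × 10^-26 kg·m/s; ratio Δp'_min/Δp_min = 1/6.

From the uncertainty principle ΔxΔp ≥ ℏ/2, the minimum momentum uncertainty is Δp_min = ℏ/(2Δx).

Original (Δx = 0.81 nm = 8.100e-10 m):
Δp_min = (1.055e-34 J·s)/(2 × 8.100e-10 m) = 6.510e-26 kg·m/s

When Δx → 6Δx:
Δp'_min = ℏ/(2 × 6Δx) = (1/6) × ℏ/(2Δx) = (1/6) × Δp_min
Δp'_min = 1/6 × 6.510e-26 kg·m/s = 1.085e-26 kg·m/s

Since Δp_min ∝ 1/Δx, when Δx is increased to 6 times its original value, Δp_min decreases to 1/6 of its original value.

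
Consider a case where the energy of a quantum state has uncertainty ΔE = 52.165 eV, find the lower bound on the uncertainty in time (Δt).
6.309 as

Using the energy-time uncertainty principle:
ΔEΔt ≥ ℏ/2

The minimum uncertainty in time is:
Δt_min = ℏ/(2ΔE)
Δt_min = (1.055e-34 J·s) / (2 × 8.358e-18 J)
Δt_min = 6.309e-18 s = 6.309 as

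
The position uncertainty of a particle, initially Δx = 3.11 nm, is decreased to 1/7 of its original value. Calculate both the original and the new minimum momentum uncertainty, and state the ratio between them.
Original Δp_min = 1.695 × 10^-26 kg·m/s; new Δp'_min = 1.187 × 10^-25 kg·m/s; ratio Δp'_min/Δp_min = 7.

From the uncertainty principle ΔxΔp ≥ ℏ/2, the minimum momentum uncertainty is Δp_min = ℏ/(2Δx).

Original (Δx = 3.11 nm = 3.110e-09 m):
Δp_min = (1.055e-34 J·s)/(2 × 3.110e-09 m) = 1.695e-26 kg·m/s

When Δx → (1/7)Δx:
Δp'_min = ℏ/(2 × (1/7)Δx) = 7 × ℏ/(2Δx) = 7 × Δp_min
Δp'_min = 7 × 1.695e-26 kg·m/s = 1.187e-25 kg·m/s

Since Δp_min ∝ 1/Δx, when Δx is decreased to 1/7 of its original value, Δp_min increases to 7 times its original value.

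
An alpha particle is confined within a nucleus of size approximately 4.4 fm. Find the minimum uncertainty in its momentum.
1.198 × 10^-20 kg·m/s

Using the Heisenberg uncertainty principle:
ΔxΔp ≥ ℏ/2

With Δx ≈ L = 4.400e-15 m (the confinement size):
Δp_min = ℏ/(2Δx)
Δp_min = (1.055e-34 J·s) / (2 × 4.400e-15 m)
Δp_min = 1.198e-20 kg·m/s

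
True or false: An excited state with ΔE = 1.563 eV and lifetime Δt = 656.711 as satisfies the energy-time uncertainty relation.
Yes, it satisfies the uncertainty relation.

Calculate the product ΔEΔt:
ΔE = 1.563 eV = 2.504e-19 J
ΔEΔt = (2.504e-19 J) × (6.567e-16 s)
ΔEΔt = 1.645e-34 J·s

Compare to the minimum allowed value ℏ/2:
ℏ/2 = 5.273e-35 J·s

Since ΔEΔt = 1.645e-34 J·s ≥ 5.273e-35 J·s = ℏ/2,
this satisfies the uncertainty relation.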